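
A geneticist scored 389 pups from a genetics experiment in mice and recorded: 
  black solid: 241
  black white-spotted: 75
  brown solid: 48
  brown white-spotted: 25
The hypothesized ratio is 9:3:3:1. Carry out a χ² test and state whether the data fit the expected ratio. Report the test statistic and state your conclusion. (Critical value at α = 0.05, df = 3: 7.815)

10.854; not consistent

Expected counts for N = 389 under a 9:3:3:1 ratio (total parts = 16):
  black solid: 389 × 9/16 = 218.8125
  black white-spotted: 389 × 3/16 = 72.9375
  brown solid: 389 × 3/16 = 72.9375
  brown white-spotted: 389 × 1/16 = 24.3125
χ² = Σ (O − E)² / E
  black solid: (241 − 218.8125)² / 218.8125 = 2.2498
  black white-spotted: (75 − 72.9375)² / 72.9375 = 0.0583
  brown solid: (48 − 72.9375)² / 72.9375 = 8.5262
  brown white-spotted: (25 − 24.3125)² / 24.3125 = 0.0194
χ² = 2.2498 + 0.0583 + 8.5262 + 0.0194 = 10.8537 ≈ 10.854
Degrees of freedom = 4 − 1 = 3; critical value at α = 0.05 is 7.815.
Since 10.854 > 7.815, we reject the null hypothesis — the data do not fit the 9:3:3:1 ratio.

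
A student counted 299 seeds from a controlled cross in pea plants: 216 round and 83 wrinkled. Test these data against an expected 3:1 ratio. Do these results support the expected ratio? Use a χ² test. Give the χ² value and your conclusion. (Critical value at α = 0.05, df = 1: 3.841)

The 3:1 ratio has 4 parts, so with N = 299 the expected counts are:
  round: 299 × 3/4 = 224.25
  wrinkled: 299 × 1/4 = 74.75
χ² = Σ (O − E)² / E
  round: (216 − 224.25)² / 224.25 = 0.3035
  wrinkled: (83 − 74.75)² / 74.75 = 0.9105
χ² = 0.3035 + 0.9105 = 1.214
Degrees of freedom = 2 − 1 = 1; critical value at α = 0.05 is 3.841.
Since 1.214 < 3.841, we fail to reject the null hypothesis — the data are consistent with the 3:1 ratio.

1.214; consistent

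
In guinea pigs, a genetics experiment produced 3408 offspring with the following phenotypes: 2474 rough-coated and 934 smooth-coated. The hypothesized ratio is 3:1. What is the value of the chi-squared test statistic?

10.523

Under the 3:1 hypothesis (Σ ratio = 4, N = 3408):
  rough-coated: 3408 × 3/4 = 2556
  smooth-coated: 3408 × 1/4 = 852
χ² = Σ (O − E)² / E
  rough-coated: (2474 − 2556)² / 2556 = 2.6307
  smooth-coated: (934 − 852)² / 852 = 7.8920
χ² = 2.6307 + 7.8920 = 10.5227 ≈ 10.523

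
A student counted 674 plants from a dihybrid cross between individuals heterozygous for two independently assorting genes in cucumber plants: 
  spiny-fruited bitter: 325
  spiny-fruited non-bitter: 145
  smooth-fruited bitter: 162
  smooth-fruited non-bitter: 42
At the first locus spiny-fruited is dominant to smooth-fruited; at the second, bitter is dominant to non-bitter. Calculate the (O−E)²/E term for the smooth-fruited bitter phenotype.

10.043

A dihybrid F₂ with independent assortment and complete dominance at both loci gives a 9:3:3:1 phenotypic ratio.
Under the 9:3:3:1 hypothesis (Σ ratio = 16, N = 674):
  spiny-fruited bitter: 674 × 9/16 = 379.125
  spiny-fruited non-bitter: 674 × 3/16 = 126.375
  smooth-fruited bitter: 674 × 3/16 = 126.375
  smooth-fruited non-bitter: 674 × 1/16 = 42.125
Contribution of smooth-fruited bitter: (162 − 126.375)² / 126.375 = 10.0427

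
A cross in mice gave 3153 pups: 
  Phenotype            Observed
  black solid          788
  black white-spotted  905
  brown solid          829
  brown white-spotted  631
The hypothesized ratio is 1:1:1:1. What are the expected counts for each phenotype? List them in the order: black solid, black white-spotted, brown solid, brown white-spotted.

788.25, 788.25, 788.25, 788.25

The 1:1:1:1 ratio has 4 parts, so with N = 3153 the expected counts are:
  black solid: 3153 × 1/4 = 788.25
  black white-spotted: 3153 × 1/4 = 788.25
  brown solid: 3153 × 1/4 = 788.25
  brown white-spotted: 3153 × 1/4 = 788.25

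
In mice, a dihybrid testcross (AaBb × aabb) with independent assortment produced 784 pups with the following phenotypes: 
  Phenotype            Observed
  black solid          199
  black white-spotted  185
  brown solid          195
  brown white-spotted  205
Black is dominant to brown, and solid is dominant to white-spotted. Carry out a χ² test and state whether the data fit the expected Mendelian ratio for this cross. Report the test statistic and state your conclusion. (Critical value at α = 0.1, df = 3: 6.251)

1.082; consistent

A dihybrid testcross with independent assortment gives a 1:1:1:1 ratio.
The 1:1:1:1 ratio has 4 parts, so with N = 784 the expected counts are:
  black solid: 784 × 1/4 = 196
  black white-spotted: 784 × 1/4 = 196
  brown solid: 784 × 1/4 = 196
  brown white-spotted: 784 × 1/4 = 196
χ² = Σ (O − E)² / E
  black solid: (199 − 196)² / 196 = 0.0459
  black white-spotted: (185 − 196)² / 196 = 0.6173
  brown solid: (195 − 196)² / 196 = 0.0051
  brown white-spotted: (205 − 196)² / 196 = 0.4133
χ² = 0.0459 + 0.6173 + 0.0051 + 0.4133 = 1.0816 ≈ 1.082
Degrees of freedom = 4 − 1 = 3; critical value at α = 0.1 is 6.251.
Since 1.082 < 6.251, we fail to reject the null hypothesis — the data are consistent with the 1:1:1:1 ratio.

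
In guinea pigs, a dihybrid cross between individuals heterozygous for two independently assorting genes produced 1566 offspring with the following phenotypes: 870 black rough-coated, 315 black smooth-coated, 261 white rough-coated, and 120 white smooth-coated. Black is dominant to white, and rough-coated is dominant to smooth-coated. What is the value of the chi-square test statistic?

A dihybrid F₂ with independent assortment and complete dominance at both loci gives a 9:3:3:1 phenotypic ratio.
Expected counts for N = 1566 under a 9:3:3:1 ratio (total parts = 16):
  black rough-coated: 1566 × 9/16 = 880.875
  black smooth-coated: 1566 × 3/16 = 293.625
  white rough-coated: 1566 × 3/16 = 293.625
  white smooth-coated: 1566 × 1/16 = 97.875
χ² = Σ (O − E)² / E
  black rough-coated: (870 − 880.875)² / 880.875 = 0.1343
  black smooth-coated: (315 − 293.625)² / 293.625 = 1.5560
  white rough-coated: (261 − 293.625)² / 293.625 = 3.6250
  white smooth-coated: (120 − 97.875)² / 97.875 = 5.0014
χ² = 0.1343 + 1.5560 + 3.6250 + 5.0014 = 10.3167 ≈ 10.317

10.317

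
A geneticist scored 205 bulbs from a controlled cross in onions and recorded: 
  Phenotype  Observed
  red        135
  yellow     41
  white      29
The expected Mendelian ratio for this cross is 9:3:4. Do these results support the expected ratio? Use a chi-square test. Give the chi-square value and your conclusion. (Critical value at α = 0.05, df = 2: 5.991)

13.192; not consistent

Expected counts for N = 205 under a 9:3:4 ratio (total parts = 16):
  red: 205 × 9/16 = 115.3125
  yellow: 205 × 3/16 = 38.4375
  white: 205 × 4/16 = 51.25
χ² = Σ (O − E)² / E
  red: (135 − 115.3125)² / 115.3125 = 3.3613
  yellow: (41 − 38.4375)² / 38.4375 = 0.1708
  white: (29 − 51.25)² / 51.25 = 9.6598
χ² = 3.3613 + 0.1708 + 9.6598 = 13.1919 ≈ 13.192
Degrees of freedom = 3 − 1 = 2; critical value at α = 0.05 is 5.991.
Since 13.192 > 5.991, we reject the null hypothesis — the data do not fit the 9:3:4 ratio.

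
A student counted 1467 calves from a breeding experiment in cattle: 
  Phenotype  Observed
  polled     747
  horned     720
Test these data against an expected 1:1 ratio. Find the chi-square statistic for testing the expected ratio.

The 1:1 ratio has 2 parts, so with N = 1467 the expected counts are:
  polled: 1467 × 1/2 = 733.5
  horned: 1467 × 1/2 = 733.5
χ² = Σ (O − E)² / E
  polled: (747 − 733.5)² / 733.5 = 0.2485
  horned: (720 − 733.5)² / 733.5 = 0.2485
χ² = 0.2485 + 0.2485 = 0.497

0.497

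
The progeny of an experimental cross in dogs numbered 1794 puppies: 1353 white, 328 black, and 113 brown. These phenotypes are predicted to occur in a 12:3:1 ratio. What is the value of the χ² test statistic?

The 12:3:1 ratio has 16 parts, so with N = 1794 the expected counts are:
  white: 1794 × 12/16 = 1345.5
  black: 1794 × 3/16 = 336.375
  brown: 1794 × 1/16 = 112.125
χ² = Σ (O − E)² / E
  white: (1353 − 1345.5)² / 1345.5 = 0.0418
  black: (328 − 336.375)² / 336.375 = 0.2085
  brown: (113 − 112.125)² / 112.125 = 0.0068
χ² = 0.0418 + 0.2085 + 0.0068 = 0.2571 ≈ 0.257

0.257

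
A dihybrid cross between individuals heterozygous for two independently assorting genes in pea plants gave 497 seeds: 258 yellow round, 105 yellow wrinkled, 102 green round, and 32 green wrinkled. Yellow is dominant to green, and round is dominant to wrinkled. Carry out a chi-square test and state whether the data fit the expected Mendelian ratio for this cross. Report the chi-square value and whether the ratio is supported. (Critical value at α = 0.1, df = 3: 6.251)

A dihybrid F₂ with independent assortment and complete dominance at both loci gives a 9:3:3:1 phenotypic ratio.
The 9:3:3:1 ratio has 16 parts, so with N = 497 the expected counts are:
  yellow round: 497 × 9/16 = 279.5625
  yellow wrinkled: 497 × 3/16 = 93.1875
  green round: 497 × 3/16 = 93.1875
  green wrinkled: 497 × 1/16 = 31.0625
χ² = Σ (O − E)² / E
  yellow round: (258 − 279.5625)² / 279.5625 = 1.6631
  yellow wrinkled: (105 − 93.1875)² / 93.1875 = 1.4974
  green round: (102 − 93.1875)² / 93.1875 = 0.8334
  green wrinkled: (32 − 31.0625)² / 31.0625 = 0.0283
χ² = 1.6631 + 1.4974 + 0.8334 + 0.0283 = 4.0222 ≈ 4.022
Degrees of freedom = 4 − 1 = 3; critical value at α = 0.1 is 6.251.
Since 4.022 < 6.251, we fail to reject the null hypothesis — the data are consistent with the 9:3:3:1 ratio.

4.022; consistent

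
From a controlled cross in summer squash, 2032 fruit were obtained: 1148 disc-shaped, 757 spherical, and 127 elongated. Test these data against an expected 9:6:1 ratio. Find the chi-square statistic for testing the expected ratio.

0.055

Total ratio parts = 16. Expected numbers out of 2032:
  disc-shaped: 2032 × 9/16 = 1143
  spherical: 2032 × 6/16 = 762
  elongated: 2032 × 1/16 = 127
χ² = Σ (O − E)² / E
  disc-shaped: (1148 − 1143)² / 1143 = 0.0219
  spherical: (757 − 762)² / 762 = 0.0328
  elongated: (127 − 127)² / 127 = 0.0000
χ² = 0.0219 + 0.0328 + 0.0000 = 0.0547 ≈ 0.055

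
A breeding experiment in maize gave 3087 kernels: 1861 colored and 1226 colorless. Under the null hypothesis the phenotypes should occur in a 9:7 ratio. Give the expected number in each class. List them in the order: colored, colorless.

1736.4375, 1350.5625

Total ratio parts = 16. Expected numbers out of 3087:
  colored: 3087 × 9/16 = 1736.4375
  colorless: 3087 × 7/16 = 1350.5625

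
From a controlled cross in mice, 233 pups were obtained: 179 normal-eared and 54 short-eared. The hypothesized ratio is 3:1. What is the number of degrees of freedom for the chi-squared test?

A goodness-of-fit test with 2 phenotype classes has df = 2 − 1 = 1.

1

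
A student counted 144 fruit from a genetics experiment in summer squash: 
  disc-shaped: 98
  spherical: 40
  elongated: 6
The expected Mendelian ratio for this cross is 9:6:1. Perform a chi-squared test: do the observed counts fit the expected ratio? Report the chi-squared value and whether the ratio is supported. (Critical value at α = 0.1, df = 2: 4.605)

8.198; not consistent

Under the 9:6:1 hypothesis (Σ ratio = 16, N = 144):
  disc-shaped: 144 × 9/16 = 81
  spherical: 144 × 6/16 = 54
  elongated: 144 × 1/16 = 9
χ² = Σ (O − E)² / E
  disc-shaped: (98 − 81)² / 81 = 3.5679
  spherical: (40 − 54)² / 54 = 3.6296
  elongated: (6 − 9)² / 9 = 1.0000
χ² = 3.5679 + 3.6296 + 1.0000 = 8.1975 ≈ 8.198
Degrees of freedom = 3 − 1 = 2; critical value at α = 0.1 is 4.605.
Since 8.198 > 4.605, we reject the null hypothesis — the data do not fit the 9:6:1 ratio.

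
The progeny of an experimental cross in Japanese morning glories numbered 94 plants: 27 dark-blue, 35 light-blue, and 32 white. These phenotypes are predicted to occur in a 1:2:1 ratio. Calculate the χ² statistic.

The 1:2:1 ratio has 4 parts, so with N = 94 the expected counts are:
  dark-blue: 94 × 1/4 = 23.5
  light-blue: 94 × 2/4 = 47
  white: 94 × 1/4 = 23.5
χ² = Σ (O − E)² / E
  dark-blue: (27 − 23.5)² / 23.5 = 0.5213
  light-blue: (35 − 47)² / 47 = 3.0638
  white: (32 − 23.5)² / 23.5 = 3.0745
χ² = 0.5213 + 3.0638 + 3.0745 = 6.6596 ≈ 6.660

6.660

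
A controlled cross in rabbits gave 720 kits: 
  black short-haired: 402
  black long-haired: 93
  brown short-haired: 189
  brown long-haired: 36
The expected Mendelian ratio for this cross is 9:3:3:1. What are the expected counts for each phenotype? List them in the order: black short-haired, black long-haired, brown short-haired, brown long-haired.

Expected counts for N = 720 under a 9:3:3:1 ratio (total parts = 16):
  black short-haired: 720 × 9/16 = 405
  black long-haired: 720 × 3/16 = 135
  brown short-haired: 720 × 3/16 = 135
  brown long-haired: 720 × 1/16 = 45

405, 135, 135, 45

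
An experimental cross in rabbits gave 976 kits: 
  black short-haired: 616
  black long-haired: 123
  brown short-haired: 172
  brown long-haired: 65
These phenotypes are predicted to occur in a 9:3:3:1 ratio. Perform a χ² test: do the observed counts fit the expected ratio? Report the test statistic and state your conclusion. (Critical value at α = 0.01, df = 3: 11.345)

28.772; not consistent

The 9:3:3:1 ratio has 16 parts, so with N = 976 the expected counts are:
  black short-haired: 976 × 9/16 = 549
  black long-haired: 976 × 3/16 = 183
  brown short-haired: 976 × 3/16 = 183
  brown long-haired: 976 × 1/16 = 61
χ² = Σ (O − E)² / E
  black short-haired: (616 − 549)² / 549 = 8.1767
  black long-haired: (123 − 183)² / 183 = 19.6721
  brown short-haired: (172 − 183)² / 183 = 0.6612
  brown long-haired: (65 − 61)² / 61 = 0.2623
χ² = 8.1767 + 19.6721 + 0.6612 + 0.2623 = 28.7723 ≈ 28.772
Degrees of freedom = 4 − 1 = 3; critical value at α = 0.01 is 11.345.
Since 28.772 > 11.345, we reject the null hypothesis — the data do not fit the 9:3:3:1 ratio.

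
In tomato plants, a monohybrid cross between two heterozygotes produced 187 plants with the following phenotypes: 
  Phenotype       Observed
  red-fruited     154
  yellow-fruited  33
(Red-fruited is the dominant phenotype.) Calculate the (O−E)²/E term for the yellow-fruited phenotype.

For a monohybrid cross between heterozygotes with complete dominance, the expected phenotypic ratio is 3:1.
Expected counts for N = 187 under a 3:1 ratio (total parts = 4):
  red-fruited: 187 × 3/4 = 140.25
  yellow-fruited: 187 × 1/4 = 46.75
Contribution of yellow-fruited: (33 − 46.75)² / 46.75 = 4.0441

4.044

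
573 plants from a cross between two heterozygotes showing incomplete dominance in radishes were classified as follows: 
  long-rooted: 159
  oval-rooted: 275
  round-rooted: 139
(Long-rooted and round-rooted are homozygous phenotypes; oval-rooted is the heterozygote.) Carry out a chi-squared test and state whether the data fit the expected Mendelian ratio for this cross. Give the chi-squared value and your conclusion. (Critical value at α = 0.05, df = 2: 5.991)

With incomplete dominance, a heterozygote × heterozygote cross gives a 1:2:1 phenotypic ratio.
Expected counts for N = 573 under a 1:2:1 ratio (total parts = 4):
  long-rooted: 573 × 1/4 = 143.25
  oval-rooted: 573 × 2/4 = 286.5
  round-rooted: 573 × 1/4 = 143.25
χ² = Σ (O − E)² / E
  long-rooted: (159 − 143.25)² / 143.25 = 1.7317
  oval-rooted: (275 − 286.5)² / 286.5 = 0.4616
  round-rooted: (139 − 143.25)² / 143.25 = 0.1261
χ² = 1.7317 + 0.4616 + 0.1261 = 2.3194 ≈ 2.319
Degrees of freedom = 3 − 1 = 2; critical value at α = 0.05 is 5.991.
Since 2.319 < 5.991, we fail to reject the null hypothesis — the data are consistent with the 1:2:1 ratio.

2.319; consistent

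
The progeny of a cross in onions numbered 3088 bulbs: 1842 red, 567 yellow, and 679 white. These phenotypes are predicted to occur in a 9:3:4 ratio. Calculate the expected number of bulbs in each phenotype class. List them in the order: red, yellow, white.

1737, 579, 772

Total ratio parts = 16. Expected numbers out of 3088:
  red: 3088 × 9/16 = 1737
  yellow: 3088 × 3/16 = 579
  white: 3088 × 4/16 = 772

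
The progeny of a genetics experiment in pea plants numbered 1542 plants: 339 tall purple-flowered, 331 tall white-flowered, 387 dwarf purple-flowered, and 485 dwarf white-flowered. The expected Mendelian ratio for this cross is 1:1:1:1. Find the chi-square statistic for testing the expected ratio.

39.001

The 1:1:1:1 ratio has 4 parts, so with N = 1542 the expected counts are:
  tall purple-flowered: 1542 × 1/4 = 385.5
  tall white-flowered: 1542 × 1/4 = 385.5
  dwarf purple-flowered: 1542 × 1/4 = 385.5
  dwarf white-flowered: 1542 × 1/4 = 385.5
χ² = Σ (O − E)² / E
  tall purple-flowered: (339 − 385.5)² / 385.5 = 5.6089
  tall white-flowered: (331 − 385.5)² / 385.5 = 7.7049
  dwarf purple-flowered: (387 − 385.5)² / 385.5 = 0.0058
  dwarf white-flowered: (485 − 385.5)² / 385.5 = 25.6816
χ² = 5.6089 + 7.7049 + 0.0058 + 25.6816 = 39.0012 ≈ 39.001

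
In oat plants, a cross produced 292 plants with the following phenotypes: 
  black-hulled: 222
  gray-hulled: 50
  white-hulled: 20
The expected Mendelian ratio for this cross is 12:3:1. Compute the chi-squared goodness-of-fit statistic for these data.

Total ratio parts = 16. Expected numbers out of 292:
  black-hulled: 292 × 12/16 = 219
  gray-hulled: 292 × 3/16 = 54.75
  white-hulled: 292 × 1/16 = 18.25
χ² = Σ (O − E)² / E
  black-hulled: (222 − 219)² / 219 = 0.0411
  gray-hulled: (50 − 54.75)² / 54.75 = 0.4121
  white-hulled: (20 − 18.25)² / 18.25 = 0.1678
χ² = 0.0411 + 0.4121 + 0.1678 = 0.621

0.621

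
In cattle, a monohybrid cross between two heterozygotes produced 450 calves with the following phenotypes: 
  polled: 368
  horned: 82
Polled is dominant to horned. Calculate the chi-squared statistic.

For a monohybrid cross between heterozygotes with complete dominance, the expected phenotypic ratio is 3:1.
Total ratio parts = 4. Expected numbers out of 450:
  polled: 450 × 3/4 = 337.5
  horned: 450 × 1/4 = 112.5
χ² = Σ (O − E)² / E
  polled: (368 − 337.5)² / 337.5 = 2.7563
  horned: (82 − 112.5)² / 112.5 = 8.2689
χ² = 2.7563 + 8.2689 = 11.0252 ≈ 11.025

11.025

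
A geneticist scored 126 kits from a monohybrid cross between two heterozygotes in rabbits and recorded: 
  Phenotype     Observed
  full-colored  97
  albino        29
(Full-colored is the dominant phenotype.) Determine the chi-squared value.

For a monohybrid cross between heterozygotes with complete dominance, the expected phenotypic ratio is 3:1.
Under the 3:1 hypothesis (Σ ratio = 4, N = 126):
  full-colored: 126 × 3/4 = 94.5
  albino: 126 × 1/4 = 31.5
χ² = Σ (O − E)² / E
  full-colored: (97 − 94.5)² / 94.5 = 0.0661
  albino: (29 − 31.5)² / 31.5 = 0.1984
χ² = 0.0661 + 0.1984 = 0.2645 ≈ 0.265

0.265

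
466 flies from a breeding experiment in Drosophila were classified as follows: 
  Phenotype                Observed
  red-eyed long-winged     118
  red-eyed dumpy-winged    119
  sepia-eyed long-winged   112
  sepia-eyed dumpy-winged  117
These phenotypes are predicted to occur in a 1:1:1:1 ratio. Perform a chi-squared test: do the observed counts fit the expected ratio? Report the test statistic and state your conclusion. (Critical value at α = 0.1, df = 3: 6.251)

0.249; consistent

Under the 1:1:1:1 hypothesis (Σ ratio = 4, N = 466):
  red-eyed long-winged: 466 × 1/4 = 116.5
  red-eyed dumpy-winged: 466 × 1/4 = 116.5
  sepia-eyed long-winged: 466 × 1/4 = 116.5
  sepia-eyed dumpy-winged: 466 × 1/4 = 116.5
χ² = Σ (O − E)² / E
  red-eyed long-winged: (118 − 116.5)² / 116.5 = 0.0193
  red-eyed dumpy-winged: (119 − 116.5)² / 116.5 = 0.0536
  sepia-eyed long-winged: (112 − 116.5)² / 116.5 = 0.1738
  sepia-eyed dumpy-winged: (117 − 116.5)² / 116.5 = 0.0021
χ² = 0.0193 + 0.0536 + 0.1738 + 0.0021 = 0.2488 ≈ 0.249
Degrees of freedom = 4 − 1 = 3; critical value at α = 0.1 is 6.251.
Since 0.249 < 6.251, we fail to reject the null hypothesis — the data are consistent with the 1:1:1:1 ratio.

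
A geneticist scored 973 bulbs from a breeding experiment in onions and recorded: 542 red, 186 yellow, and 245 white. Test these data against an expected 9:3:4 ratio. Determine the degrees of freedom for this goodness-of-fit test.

2

A goodness-of-fit test with 3 phenotype classes has df = 3 − 1 = 2.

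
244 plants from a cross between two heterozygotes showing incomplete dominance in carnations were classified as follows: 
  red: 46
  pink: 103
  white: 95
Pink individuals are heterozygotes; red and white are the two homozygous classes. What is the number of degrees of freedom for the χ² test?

2

With incomplete dominance, a heterozygote × heterozygote cross gives a 1:2:1 phenotypic ratio.
A goodness-of-fit test with 3 phenotype classes has df = 3 − 1 = 2.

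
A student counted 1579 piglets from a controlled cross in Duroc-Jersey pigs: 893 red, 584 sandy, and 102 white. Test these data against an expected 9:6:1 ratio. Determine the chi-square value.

0.249

The 9:6:1 ratio has 16 parts, so with N = 1579 the expected counts are:
  red: 1579 × 9/16 = 888.1875
  sandy: 1579 × 6/16 = 592.125
  white: 1579 × 1/16 = 98.6875
χ² = Σ (O − E)² / E
  red: (893 − 888.1875)² / 888.1875 = 0.0261
  sandy: (584 − 592.125)² / 592.125 = 0.1115
  white: (102 − 98.6875)² / 98.6875 = 0.1112
χ² = 0.0261 + 0.1115 + 0.1112 = 0.2488 ≈ 0.249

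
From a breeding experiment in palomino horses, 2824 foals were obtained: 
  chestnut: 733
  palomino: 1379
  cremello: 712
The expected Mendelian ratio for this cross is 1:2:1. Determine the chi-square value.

Total ratio parts = 4. Expected numbers out of 2824:
  chestnut: 2824 × 1/4 = 706
  palomino: 2824 × 2/4 = 1412
  cremello: 2824 × 1/4 = 706
χ² = Σ (O − E)² / E
  chestnut: (733 − 706)² / 706 = 1.0326
  palomino: (1379 − 1412)² / 1412 = 0.7712
  cremello: (712 − 706)² / 706 = 0.0510
χ² = 1.0326 + 0.7712 + 0.0510 = 1.8548 ≈ 1.855

1.855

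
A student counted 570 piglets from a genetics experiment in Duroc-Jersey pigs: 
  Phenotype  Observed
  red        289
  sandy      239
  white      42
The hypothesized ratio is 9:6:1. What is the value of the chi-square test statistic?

7.243

Total ratio parts = 16. Expected numbers out of 570:
  red: 570 × 9/16 = 320.625
  sandy: 570 × 6/16 = 213.75
  white: 570 × 1/16 = 35.625
χ² = Σ (O − E)² / E
  red: (289 − 320.625)² / 320.625 = 3.1193
  sandy: (239 − 213.75)² / 213.75 = 2.9827
  white: (42 − 35.625)² / 35.625 = 1.1408
χ² = 3.1193 + 2.9827 + 1.1408 = 7.2428 ≈ 7.243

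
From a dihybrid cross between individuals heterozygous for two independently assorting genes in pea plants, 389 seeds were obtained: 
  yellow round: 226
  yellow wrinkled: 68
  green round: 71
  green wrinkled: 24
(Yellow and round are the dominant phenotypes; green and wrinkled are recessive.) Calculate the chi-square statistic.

A dihybrid F₂ with independent assortment and complete dominance at both loci gives a 9:3:3:1 phenotypic ratio.
Total ratio parts = 16. Expected numbers out of 389:
  yellow round: 389 × 9/16 = 218.8125
  yellow wrinkled: 389 × 3/16 = 72.9375
  green round: 389 × 3/16 = 72.9375
  green wrinkled: 389 × 1/16 = 24.3125
χ² = Σ (O − E)² / E
  yellow round: (226 − 218.8125)² / 218.8125 = 0.2361
  yellow wrinkled: (68 − 72.9375)² / 72.9375 = 0.3342
  green round: (71 − 72.9375)² / 72.9375 = 0.0515
  green wrinkled: (24 − 24.3125)² / 24.3125 = 0.0040
χ² = 0.2361 + 0.3342 + 0.0515 + 0.0040 = 0.6258 ≈ 0.626

0.626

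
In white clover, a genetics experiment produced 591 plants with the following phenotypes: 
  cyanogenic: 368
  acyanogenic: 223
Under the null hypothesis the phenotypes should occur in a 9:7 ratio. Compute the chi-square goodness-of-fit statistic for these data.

8.696

Expected counts for N = 591 under a 9:7 ratio (total parts = 16):
  cyanogenic: 591 × 9/16 = 332.4375
  acyanogenic: 591 × 7/16 = 258.5625
χ² = Σ (O − E)² / E
  cyanogenic: (368 − 332.4375)² / 332.4375 = 3.8043
  acyanogenic: (223 − 258.5625)² / 258.5625 = 4.8912
χ² = 3.8043 + 4.8912 = 8.6955 ≈ 8.696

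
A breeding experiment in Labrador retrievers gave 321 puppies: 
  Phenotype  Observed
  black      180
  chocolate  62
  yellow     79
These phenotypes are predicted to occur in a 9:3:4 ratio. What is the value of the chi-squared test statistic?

Under the 9:3:4 hypothesis (Σ ratio = 16, N = 321):
  black: 321 × 9/16 = 180.5625
  chocolate: 321 × 3/16 = 60.1875
  yellow: 321 × 4/16 = 80.25
χ² = Σ (O − E)² / E
  black: (180 − 180.5625)² / 180.5625 = 0.0018
  chocolate: (62 − 60.1875)² / 60.1875 = 0.0546
  yellow: (79 − 80.25)² / 80.25 = 0.0195
χ² = 0.0018 + 0.0546 + 0.0195 = 0.0759 ≈ 0.076

0.076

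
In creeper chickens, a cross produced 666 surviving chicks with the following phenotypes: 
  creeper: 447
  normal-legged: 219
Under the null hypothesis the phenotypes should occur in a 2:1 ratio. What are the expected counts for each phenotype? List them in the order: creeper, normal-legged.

Under the 2:1 hypothesis (Σ ratio = 3, N = 666):
  creeper: 666 × 2/3 = 444
  normal-legged: 666 × 1/3 = 222

444, 222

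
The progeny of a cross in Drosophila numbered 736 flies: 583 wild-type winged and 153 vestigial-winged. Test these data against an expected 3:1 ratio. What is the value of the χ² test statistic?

6.964

The 3:1 ratio has 4 parts, so with N = 736 the expected counts are:
  wild-type winged: 736 × 3/4 = 552
  vestigial-winged: 736 × 1/4 = 184
χ² = Σ (O − E)² / E
  wild-type winged: (583 − 552)² / 552 = 1.7409
  vestigial-winged: (153 − 184)² / 184 = 5.2228
χ² = 1.7409 + 5.2228 = 6.9637 ≈ 6.964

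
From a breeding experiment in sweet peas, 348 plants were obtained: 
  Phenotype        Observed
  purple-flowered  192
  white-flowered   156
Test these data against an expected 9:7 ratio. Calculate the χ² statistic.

0.164

The 9:7 ratio has 16 parts, so with N = 348 the expected counts are:
  purple-flowered: 348 × 9/16 = 195.75
  white-flowered: 348 × 7/16 = 152.25
χ² = Σ (O − E)² / E
  purple-flowered: (192 − 195.75)² / 195.75 = 0.0718
  white-flowered: (156 − 152.25)² / 152.25 = 0.0924
χ² = 0.0718 + 0.0924 = 0.1642 ≈ 0.164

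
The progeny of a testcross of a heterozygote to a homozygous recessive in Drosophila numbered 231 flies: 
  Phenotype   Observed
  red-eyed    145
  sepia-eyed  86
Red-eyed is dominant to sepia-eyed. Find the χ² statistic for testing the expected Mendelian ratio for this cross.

A testcross of a heterozygote (Aa × aa) gives a 1:1 phenotypic ratio.
Expected counts for N = 231 under a 1:1 ratio (total parts = 2):
  red-eyed: 231 × 1/2 = 115.5
  sepia-eyed: 231 × 1/2 = 115.5
χ² = Σ (O − E)² / E
  red-eyed: (145 − 115.5)² / 115.5 = 7.5346
  sepia-eyed: (86 − 115.5)² / 115.5 = 7.5346
χ² = 7.5346 + 7.5346 = 15.0692 ≈ 15.069

15.069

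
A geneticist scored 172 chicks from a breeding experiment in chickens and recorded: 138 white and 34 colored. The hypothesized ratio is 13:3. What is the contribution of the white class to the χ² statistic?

0.022

Total ratio parts = 16. Expected numbers out of 172:
  white: 172 × 13/16 = 139.75
  colored: 172 × 3/16 = 32.25
Contribution of white: (138 − 139.75)² / 139.75 = 0.0219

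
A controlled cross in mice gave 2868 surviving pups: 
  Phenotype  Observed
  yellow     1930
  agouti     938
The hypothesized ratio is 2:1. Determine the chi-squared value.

0.508

Expected counts for N = 2868 under a 2:1 ratio (total parts = 3):
  yellow: 2868 × 2/3 = 1912
  agouti: 2868 × 1/3 = 956
χ² = Σ (O − E)² / E
  yellow: (1930 − 1912)² / 1912 = 0.1695
  agouti: (938 − 956)² / 956 = 0.3389
χ² = 0.1695 + 0.3389 = 0.5084 ≈ 0.508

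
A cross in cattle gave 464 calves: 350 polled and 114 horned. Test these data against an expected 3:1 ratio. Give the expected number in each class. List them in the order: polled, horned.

Total ratio parts = 4. Expected numbers out of 464:
  polled: 464 × 3/4 = 348
  horned: 464 × 1/4 = 116

348, 116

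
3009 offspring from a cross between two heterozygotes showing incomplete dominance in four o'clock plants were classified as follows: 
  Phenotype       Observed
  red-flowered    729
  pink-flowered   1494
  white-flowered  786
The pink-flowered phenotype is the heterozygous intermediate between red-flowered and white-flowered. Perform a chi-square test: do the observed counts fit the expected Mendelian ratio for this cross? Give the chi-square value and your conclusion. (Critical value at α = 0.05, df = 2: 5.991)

2.306; consistent

With incomplete dominance, a heterozygote × heterozygote cross gives a 1:2:1 phenotypic ratio.
Total ratio parts = 4. Expected numbers out of 3009:
  red-flowered: 3009 × 1/4 = 752.25
  pink-flowered: 3009 × 2/4 = 1504.5
  white-flowered: 3009 × 1/4 = 752.25
χ² = Σ (O − E)² / E
  red-flowered: (729 − 752.25)² / 752.25 = 0.7186
  pink-flowered: (1494 − 1504.5)² / 1504.5 = 0.0733
  white-flowered: (786 − 752.25)² / 752.25 = 1.5142
χ² = 0.7186 + 0.0733 + 1.5142 = 2.3061 ≈ 2.306
Degrees of freedom = 3 − 1 = 2; critical value at α = 0.05 is 5.991.
Since 2.306 < 5.991, we fail to reject the null hypothesis — the data are consistent with the 1:2:1 ratio.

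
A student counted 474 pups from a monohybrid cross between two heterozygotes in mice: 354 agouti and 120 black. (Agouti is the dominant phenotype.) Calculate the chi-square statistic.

For a monohybrid cross between heterozygotes with complete dominance, the expected phenotypic ratio is 3:1.
Under the 3:1 hypothesis (Σ ratio = 4, N = 474):
  agouti: 474 × 3/4 = 355.5
  black: 474 × 1/4 = 118.5
χ² = Σ (O − E)² / E
  agouti: (354 − 355.5)² / 355.5 = 0.0063
  black: (120 − 118.5)² / 118.5 = 0.0190
χ² = 0.0063 + 0.0190 = 0.0253 ≈ 0.025

0.025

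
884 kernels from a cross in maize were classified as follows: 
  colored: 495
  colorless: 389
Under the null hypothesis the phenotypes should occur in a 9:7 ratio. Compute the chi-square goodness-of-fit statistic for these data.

Total ratio parts = 16. Expected numbers out of 884:
  colored: 884 × 9/16 = 497.25
  colorless: 884 × 7/16 = 386.75
χ² = Σ (O − E)² / E
  colored: (495 − 497.25)² / 497.25 = 0.0102
  colorless: (389 − 386.75)² / 386.75 = 0.0131
χ² = 0.0102 + 0.0131 = 0.0233 ≈ 0.023

0.023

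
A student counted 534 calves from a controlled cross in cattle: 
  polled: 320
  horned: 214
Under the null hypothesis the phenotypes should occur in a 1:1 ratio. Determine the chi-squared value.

Expected counts for N = 534 under a 1:1 ratio (total parts = 2):
  polled: 534 × 1/2 = 267
  horned: 534 × 1/2 = 267
χ² = Σ (O − E)² / E
  polled: (320 − 267)² / 267 = 10.5206
  horned: (214 − 267)² / 267 = 10.5206
χ² = 10.5206 + 10.5206 = 21.0412 ≈ 21.041

21.041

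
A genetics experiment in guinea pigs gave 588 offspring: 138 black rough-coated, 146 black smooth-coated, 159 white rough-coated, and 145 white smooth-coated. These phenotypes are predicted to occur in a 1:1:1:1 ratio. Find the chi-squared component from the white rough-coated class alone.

0.980

Under the 1:1:1:1 hypothesis (Σ ratio = 4, N = 588):
  black rough-coated: 588 × 1/4 = 147
  black smooth-coated: 588 × 1/4 = 147
  white rough-coated: 588 × 1/4 = 147
  white smooth-coated: 588 × 1/4 = 147
Contribution of white rough-coated: (159 − 147)² / 147 = 0.9796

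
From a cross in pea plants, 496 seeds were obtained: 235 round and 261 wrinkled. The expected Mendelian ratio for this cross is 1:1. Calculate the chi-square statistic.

Expected counts for N = 496 under a 1:1 ratio (total parts = 2):
  round: 496 × 1/2 = 248
  wrinkled: 496 × 1/2 = 248
χ² = Σ (O − E)² / E
  round: (235 − 248)² / 248 = 0.6815
  wrinkled: (261 − 248)² / 248 = 0.6815
χ² = 0.6815 + 0.6815 = 1.363

1.363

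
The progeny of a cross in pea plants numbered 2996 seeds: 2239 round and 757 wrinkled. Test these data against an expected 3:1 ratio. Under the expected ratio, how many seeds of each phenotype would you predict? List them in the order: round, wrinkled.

The 3:1 ratio has 4 parts, so with N = 2996 the expected counts are:
  round: 2996 × 3/4 = 2247
  wrinkled: 2996 × 1/4 = 749

2247, 749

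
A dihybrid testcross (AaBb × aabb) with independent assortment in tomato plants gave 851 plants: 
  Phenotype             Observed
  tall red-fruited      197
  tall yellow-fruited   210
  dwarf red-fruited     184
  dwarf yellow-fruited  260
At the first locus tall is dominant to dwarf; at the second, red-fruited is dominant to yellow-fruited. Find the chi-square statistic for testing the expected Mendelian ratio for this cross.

15.580

A dihybrid testcross with independent assortment gives a 1:1:1:1 ratio.
The 1:1:1:1 ratio has 4 parts, so with N = 851 the expected counts are:
  tall red-fruited: 851 × 1/4 = 212.75
  tall yellow-fruited: 851 × 1/4 = 212.75
  dwarf red-fruited: 851 × 1/4 = 212.75
  dwarf yellow-fruited: 851 × 1/4 = 212.75
χ² = Σ (O − E)² / E
  tall red-fruited: (197 − 212.75)² / 212.75 = 1.1660
  tall yellow-fruited: (210 − 212.75)² / 212.75 = 0.0355
  dwarf red-fruited: (184 − 212.75)² / 212.75 = 3.8851
  dwarf yellow-fruited: (260 − 212.75)² / 212.75 = 10.4938
χ² = 1.1660 + 0.0355 + 3.8851 + 10.4938 = 15.5804 ≈ 15.580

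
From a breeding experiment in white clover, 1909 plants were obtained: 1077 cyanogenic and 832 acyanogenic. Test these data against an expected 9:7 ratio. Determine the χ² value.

Under the 9:7 hypothesis (Σ ratio = 16, N = 1909):
  cyanogenic: 1909 × 9/16 = 1073.8125
  acyanogenic: 1909 × 7/16 = 835.1875
χ² = Σ (O − E)² / E
  cyanogenic: (1077 − 1073.8125)² / 1073.8125 = 0.0095
  acyanogenic: (832 − 835.1875)² / 835.1875 = 0.0122
χ² = 0.0095 + 0.0122 = 0.0217 ≈ 0.022

0.022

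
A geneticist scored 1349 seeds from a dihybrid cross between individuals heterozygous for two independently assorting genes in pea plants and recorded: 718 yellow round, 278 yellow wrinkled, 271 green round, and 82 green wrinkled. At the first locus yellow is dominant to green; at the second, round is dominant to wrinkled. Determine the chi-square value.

A dihybrid F₂ with independent assortment and complete dominance at both loci gives a 9:3:3:1 phenotypic ratio.
Under the 9:3:3:1 hypothesis (Σ ratio = 16, N = 1349):
  yellow round: 1349 × 9/16 = 758.8125
  yellow wrinkled: 1349 × 3/16 = 252.9375
  green round: 1349 × 3/16 = 252.9375
  green wrinkled: 1349 × 1/16 = 84.3125
χ² = Σ (O − E)² / E
  yellow round: (718 − 758.8125)² / 758.8125 = 2.1951
  yellow wrinkled: (278 − 252.9375)² / 252.9375 = 2.4833
  green round: (271 − 252.9375)² / 252.9375 = 1.2899
  green wrinkled: (82 − 84.3125)² / 84.3125 = 0.0634
χ² = 2.1951 + 2.4833 + 1.2899 + 0.0634 = 6.0317 ≈ 6.032

6.032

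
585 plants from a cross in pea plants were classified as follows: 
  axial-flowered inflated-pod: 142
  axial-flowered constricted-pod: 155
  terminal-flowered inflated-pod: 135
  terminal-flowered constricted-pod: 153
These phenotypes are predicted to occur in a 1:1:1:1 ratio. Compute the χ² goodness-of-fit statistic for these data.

1.824

Expected counts for N = 585 under a 1:1:1:1 ratio (total parts = 4):
  axial-flowered inflated-pod: 585 × 1/4 = 146.25
  axial-flowered constricted-pod: 585 × 1/4 = 146.25
  terminal-flowered inflated-pod: 585 × 1/4 = 146.25
  terminal-flowered constricted-pod: 585 × 1/4 = 146.25
χ² = Σ (O − E)² / E
  axial-flowered inflated-pod: (142 − 146.25)² / 146.25 = 0.1235
  axial-flowered constricted-pod: (155 − 146.25)² / 146.25 = 0.5235
  terminal-flowered inflated-pod: (135 − 146.25)² / 146.25 = 0.8654
  terminal-flowered constricted-pod: (153 − 146.25)² / 146.25 = 0.3115
χ² = 0.1235 + 0.5235 + 0.8654 + 0.3115 = 1.8239 ≈ 1.824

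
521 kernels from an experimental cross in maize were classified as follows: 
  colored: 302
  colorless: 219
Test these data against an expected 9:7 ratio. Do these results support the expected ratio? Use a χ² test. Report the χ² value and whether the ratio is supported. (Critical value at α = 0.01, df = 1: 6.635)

0.623; consistent

Under the 9:7 hypothesis (Σ ratio = 16, N = 521):
  colored: 521 × 9/16 = 293.0625
  colorless: 521 × 7/16 = 227.9375
χ² = Σ (O − E)² / E
  colored: (302 − 293.0625)² / 293.0625 = 0.2726
  colorless: (219 − 227.9375)² / 227.9375 = 0.3504
χ² = 0.2726 + 0.3504 = 0.623
Degrees of freedom = 2 − 1 = 1; critical value at α = 0.01 is 6.635.
Since 0.623 < 6.635, we fail to reject the null hypothesis — the data are consistent with the 9:7 ratio.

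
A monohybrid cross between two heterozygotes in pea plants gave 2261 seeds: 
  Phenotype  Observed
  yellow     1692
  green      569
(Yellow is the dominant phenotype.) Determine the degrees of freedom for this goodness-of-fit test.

For a monohybrid cross between heterozygotes with complete dominance, the expected phenotypic ratio is 3:1.
A goodness-of-fit test with 2 phenotype classes has df = 2 − 1 = 1.

1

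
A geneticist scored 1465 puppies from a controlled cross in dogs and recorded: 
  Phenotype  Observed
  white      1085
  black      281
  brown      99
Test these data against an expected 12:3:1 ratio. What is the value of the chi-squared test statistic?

0.921

Expected counts for N = 1465 under a 12:3:1 ratio (total parts = 16):
  white: 1465 × 12/16 = 1098.75
  black: 1465 × 3/16 = 274.6875
  brown: 1465 × 1/16 = 91.5625
χ² = Σ (O − E)² / E
  white: (1085 − 1098.75)² / 1098.75 = 0.1721
  black: (281 − 274.6875)² / 274.6875 = 0.1451
  brown: (99 − 91.5625)² / 91.5625 = 0.6041
χ² = 0.1721 + 0.1451 + 0.6041 = 0.9213 ≈ 0.921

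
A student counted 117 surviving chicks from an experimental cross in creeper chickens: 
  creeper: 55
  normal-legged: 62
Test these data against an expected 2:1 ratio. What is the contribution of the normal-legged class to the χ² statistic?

13.564

Total ratio parts = 3. Expected numbers out of 117:
  creeper: 117 × 2/3 = 78
  normal-legged: 117 × 1/3 = 39
Contribution of normal-legged: (62 − 39)² / 39 = 13.5641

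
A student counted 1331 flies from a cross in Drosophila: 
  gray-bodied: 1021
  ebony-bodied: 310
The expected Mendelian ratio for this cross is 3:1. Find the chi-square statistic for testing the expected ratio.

The 3:1 ratio has 4 parts, so with N = 1331 the expected counts are:
  gray-bodied: 1331 × 3/4 = 998.25
  ebony-bodied: 1331 × 1/4 = 332.75
χ² = Σ (O − E)² / E
  gray-bodied: (1021 − 998.25)² / 998.25 = 0.5185
  ebony-bodied: (310 − 332.75)² / 332.75 = 1.5554
χ² = 0.5185 + 1.5554 = 2.0739 ≈ 2.074

2.074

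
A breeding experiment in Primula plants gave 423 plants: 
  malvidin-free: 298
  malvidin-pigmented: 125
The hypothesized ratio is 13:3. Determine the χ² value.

Expected counts for N = 423 under a 13:3 ratio (total parts = 16):
  malvidin-free: 423 × 13/16 = 343.6875
  malvidin-pigmented: 423 × 3/16 = 79.3125
χ² = Σ (O − E)² / E
  malvidin-free: (298 − 343.6875)² / 343.6875 = 6.0734
  malvidin-pigmented: (125 − 79.3125)² / 79.3125 = 26.3180
χ² = 6.0734 + 26.3180 = 32.3914 ≈ 32.391

32.391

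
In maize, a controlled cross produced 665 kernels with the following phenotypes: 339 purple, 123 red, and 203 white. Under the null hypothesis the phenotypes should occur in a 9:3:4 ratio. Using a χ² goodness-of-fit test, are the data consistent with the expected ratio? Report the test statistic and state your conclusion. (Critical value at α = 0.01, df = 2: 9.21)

11.433; not consistent

The 9:3:4 ratio has 16 parts, so with N = 665 the expected counts are:
  purple: 665 × 9/16 = 374.0625
  red: 665 × 3/16 = 124.6875
  white: 665 × 4/16 = 166.25
χ² = Σ (O − E)² / E
  purple: (339 − 374.0625)² / 374.0625 = 3.2866
  red: (123 − 124.6875)² / 124.6875 = 0.0228
  white: (203 − 166.25)² / 166.25 = 8.1237
χ² = 3.2866 + 0.0228 + 8.1237 = 11.4331 ≈ 11.433
Degrees of freedom = 3 − 1 = 2; critical value at α = 0.01 is 9.21.
Since 11.433 > 9.21, we reject the null hypothesis — the data do not fit the 9:3:4 ratio.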